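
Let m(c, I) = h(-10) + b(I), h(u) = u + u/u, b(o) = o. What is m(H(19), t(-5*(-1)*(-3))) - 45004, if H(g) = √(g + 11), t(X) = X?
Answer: -45028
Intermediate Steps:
H(g) = √(11 + g)
h(u) = 1 + u (h(u) = u + 1 = 1 + u)
m(c, I) = -9 + I (m(c, I) = (1 - 10) + I = -9 + I)
m(H(19), t(-5*(-1)*(-3))) - 45004 = (-9 - 5*(-1)*(-3)) - 45004 = (-9 + 5*(-3)) - 45004 = (-9 - 15) - 45004 = -24 - 45004 = -45028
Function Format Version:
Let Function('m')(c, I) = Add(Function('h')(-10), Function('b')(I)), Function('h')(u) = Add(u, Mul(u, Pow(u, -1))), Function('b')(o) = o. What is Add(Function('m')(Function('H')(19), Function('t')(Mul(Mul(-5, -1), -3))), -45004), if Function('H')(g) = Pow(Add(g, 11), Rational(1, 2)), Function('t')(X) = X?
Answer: -45028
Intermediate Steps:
Function('H')(g) = Pow(Add(11, g), Rational(1, 2))
Function('h')(u) = Add(1, u) (Function('h')(u) = Add(u, 1) = Add(1, u))
Function('m')(c, I) = Add(-9, I) (Function('m')(c, I) = Add(Add(1, -10), I) = Add(-9, I))
Add(Function('m')(Function('H')(19), Function('t')(Mul(Mul(-5, -1), -3))), -45004) = Add(Add(-9, Mul(Mul(-5, -1), -3)), -45004) = Add(Add(-9, Mul(5, -3)), -45004) = Add(Add(-9, -15), -45004) = Add(-24, -45004) = -45028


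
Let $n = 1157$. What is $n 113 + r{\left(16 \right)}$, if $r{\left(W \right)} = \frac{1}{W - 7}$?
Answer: $\frac{1176670}{9} \approx 1.3074 \cdot 10^{5}$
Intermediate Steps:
$r{\left(W \right)} = \frac{1}{-7 + W}$
$n 113 + r{\left(16 \right)} = 1157 \cdot 113 + \frac{1}{-7 + 16} = 130741 + \frac{1}{9} = \frac{1176670}{9}$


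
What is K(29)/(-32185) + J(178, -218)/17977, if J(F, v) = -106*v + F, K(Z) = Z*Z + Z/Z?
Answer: 734323276/578589745 ≈ 1.2692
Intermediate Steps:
K(Z) = 1 + Z² (K(Z) = Z² + 1 = 1 + Z²)
J(F, v) = F - 106*v
K(29)/(-32185) + J(178, -218)/17977 = (1 + 29²)/(-32185) + (178 - 106*(-218))/17977 = (1 + 841)*(-1/32185) + (178 + 23108)*(1/17977) = 842*(-1/32185) + 23286*(1/17977) = -842/32185 + 23286/17977 = 734323276/578589745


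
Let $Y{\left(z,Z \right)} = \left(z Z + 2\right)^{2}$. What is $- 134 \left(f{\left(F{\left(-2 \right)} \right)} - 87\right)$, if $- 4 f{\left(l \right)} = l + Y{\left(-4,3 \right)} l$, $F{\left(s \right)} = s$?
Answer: $4891$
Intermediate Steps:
$Y{\left(z,Z \right)} = \left(2 + Z z\right)^{2}$ ($Y{\left(z,Z \right)} = \left(Z z + 2\right)^{2} = \left(2 + Z z\right)^{2}$)
$f{\left(l \right)} = - \frac{101 l}{4}$ ($f{\left(l \right)} = - \frac{l + \left(2 + 3 \left(-4\right)\right)^{2} l}{4} = - \frac{l + \left(2 - 12\right)^{2} l}{4} = - \frac{l + \left(-10\right)^{2} l}{4} = - \frac{l + 100 l}{4} = - \frac{101 l}{4}$)
$- 134 \left(f{\left(F{\left(-2 \right)} \right)} - 87\right) = - 134 \left(\left(- \frac{101}{4}\right) \left(-2\right) - 87\right) = - 134 \left(\frac{101}{2} - 87\right) = \left(-134\right) \left(- \frac{73}{2}\right) = 4891$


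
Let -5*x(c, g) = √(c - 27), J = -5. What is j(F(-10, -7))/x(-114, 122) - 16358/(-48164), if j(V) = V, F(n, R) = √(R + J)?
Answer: 8179/24082 - 10*√47/47 ≈ -1.1190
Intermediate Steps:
F(n, R) = √(-5 + R) (F(n, R) = √(R - 5) = √(-5 + R))
x(c, g) = -√(-27 + c)/5 (x(c, g) = -√(c - 27)/5 = -√(-27 + c)/5)
j(F(-10, -7))/x(-114, 122) - 16358/(-48164) = √(-5 - 7)/((-√(-27 - 114)/5)) - 16358/(-48164) = √(-12)/((-I*√141/5)) - 16358*(-1/48164) = (2*I*√3)/((-I*√141/5)) + 8179/24082 = (2*I*√3)*(5*I*√141/141) + 8179/24082 = -10*√47/47 + 8179/24082 = 8179/24082 - 10*√47/47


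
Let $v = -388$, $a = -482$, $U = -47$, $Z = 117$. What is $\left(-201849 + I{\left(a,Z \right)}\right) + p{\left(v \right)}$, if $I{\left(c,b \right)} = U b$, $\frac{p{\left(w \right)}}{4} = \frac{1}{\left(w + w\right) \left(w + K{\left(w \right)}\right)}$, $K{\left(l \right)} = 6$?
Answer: $- \frac{15366145583}{74108} \approx -2.0735 \cdot 10^{5}$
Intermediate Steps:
$p{\left(w \right)} = \frac{2}{w \left(6 + w\right)}$ ($p{\left(w \right)} = \frac{4}{\left(w + w\right) \left(w + 6\right)} = \frac{4}{2 w \left(6 + w\right)} = 4 \frac{1}{2 w \left(6 + w\right)} = \frac{2}{w \left(6 + w\right)}$)
$I{\left(c,b \right)} = - 47 b$
$\left(-201849 + I{\left(a,Z \right)}\right) + p{\left(v \right)} = \left(-201849 - 5499\right) + \frac{2}{\left(-388\right) \left(6 - 388\right)} = \left(-201849 - 5499\right) + 2 \left(- \frac{1}{388}\right) \frac{1}{-382} = -207348 + 2 \left(- \frac{1}{388}\right) \left(- \frac{1}{382}\right) = -207348 + \frac{1}{74108} = - \frac{15366145583}{74108}$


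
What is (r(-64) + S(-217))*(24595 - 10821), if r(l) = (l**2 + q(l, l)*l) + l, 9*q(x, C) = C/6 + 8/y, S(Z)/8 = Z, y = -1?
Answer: 903243824/27 ≈ 3.3453e+7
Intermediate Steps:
S(Z) = 8*Z
q(x, C) = -8/9 + C/54 (q(x, C) = (C/6 + 8/(-1))/9 = (C*(1/6) + 8*(-1))/9 = (C/6 - 8)/9 = (-8 + C/6)/9 = -8/9 + C/54)
r(l) = l + l**2 + l*(-8/9 + l/54) (r(l) = (l**2 + (-8/9 + l/54)*l) + l = (l**2 + l*(-8/9 + l/54)) + l = l + l**2 + l*(-8/9 + l/54))
(r(-64) + S(-217))*(24595 - 10821) = ((1/54)*(-64)*(6 + 55*(-64)) + 8*(-217))*(24595 - 10821) = ((1/54)*(-64)*(6 - 3520) - 1736)*13774 = ((1/54)*(-64)*(-3514) - 1736)*13774 = (112448/27 - 1736)*13774 = (65576/27)*13774 = 903243824/27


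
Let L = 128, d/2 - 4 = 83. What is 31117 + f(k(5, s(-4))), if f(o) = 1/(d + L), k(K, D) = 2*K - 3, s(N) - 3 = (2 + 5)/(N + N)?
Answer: 9397335/302 ≈ 31117.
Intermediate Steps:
d = 174 (d = 8 + 2*83 = 8 + 166 = 174)
s(N) = 3 + 7/(2*N) (s(N) = 3 + (2 + 5)/(N + N) = 3 + 7/((2*N)) = 3 + 7*(1/(2*N)) = 3 + 7/(2*N))
k(K, D) = -3 + 2*K
f(o) = 1/302 (f(o) = 1/(174 + 128) = 1/302)
31117 + f(k(5, s(-4))) = 31117 + 1/302 = 9397335/302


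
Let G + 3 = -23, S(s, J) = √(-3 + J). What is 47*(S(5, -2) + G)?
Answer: -1222 + 47*I*√5 ≈ -1222.0 + 105.1*I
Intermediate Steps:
G = -26 (G = -3 - 23 = -26)
47*(S(5, -2) + G) = 47*(√(-3 - 2) - 26) = 47*(√(-5) - 26) = 47*(I*√5 - 26) = 47*(-26 + I*√5) = -1222 + 47*I*√5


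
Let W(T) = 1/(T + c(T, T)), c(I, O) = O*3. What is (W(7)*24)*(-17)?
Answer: -102/7 ≈ -14.571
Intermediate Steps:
c(I, O) = 3*O
W(T) = 1/(4*T) (W(T) = 1/(T + 3*T) = 1/(4*T))
(W(7)*24)*(-17) = (((1/4)/7)*24)*(-17) = (((1/4)*(1/7))*24)*(-17) = ((1/28)*24)*(-17) = (6/7)*(-17) = -102/7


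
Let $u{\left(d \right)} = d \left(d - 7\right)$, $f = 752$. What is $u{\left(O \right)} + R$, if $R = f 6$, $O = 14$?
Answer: $4610$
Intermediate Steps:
$R = 4512$ ($R = 752 \cdot 6 = 4512$)
$u{\left(d \right)} = d \left(-7 + d\right)$
$u{\left(O \right)} + R = 14 \left(-7 + 14\right) + 4512 = 14 \cdot 7 + 4512 = 98 + 4512 = 4610$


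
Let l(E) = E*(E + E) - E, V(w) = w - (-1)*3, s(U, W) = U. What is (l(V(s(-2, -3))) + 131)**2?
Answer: 17424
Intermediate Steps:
V(w) = 3 + w (V(w) = w - 1*(-3) = w + 3 = 3 + w)
l(E) = -E + 2*E**2 (l(E) = E*(2*E) - E = 2*E**2 - E = -E + 2*E**2)
(l(V(s(-2, -3))) + 131)**2 = ((3 - 2)*(-1 + 2*(3 - 2)) + 131)**2 = (1*(-1 + 2*1) + 131)**2 = (1*(-1 + 2) + 131)**2 = (1*1 + 131)**2 = (1 + 131)**2 = 132**2 = 17424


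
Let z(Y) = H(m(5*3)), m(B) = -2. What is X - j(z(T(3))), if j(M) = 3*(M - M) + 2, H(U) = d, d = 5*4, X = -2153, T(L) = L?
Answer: -2155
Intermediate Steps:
d = 20
H(U) = 20
z(Y) = 20
j(M) = 2 (j(M) = 3*0 + 2 = 0 + 2 = 2)
X - j(z(T(3))) = -2153 - 1*2 = -2153 - 2 = -2155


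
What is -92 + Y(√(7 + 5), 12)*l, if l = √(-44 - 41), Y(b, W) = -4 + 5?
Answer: -92 + I*√85 ≈ -92.0 + 9.2195*I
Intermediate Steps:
Y(b, W) = 1
l = I*√85 (l = √(-85) = I*√85 ≈ 9.2195*I)
-92 + Y(√(7 + 5), 12)*l = -92 + 1*(I*√85) = -92 + I*√85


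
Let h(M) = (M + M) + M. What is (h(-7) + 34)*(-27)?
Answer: -351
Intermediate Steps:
h(M) = 3*M (h(M) = 2*M + M = 3*M)
(h(-7) + 34)*(-27) = (3*(-7) + 34)*(-27) = (-21 + 34)*(-27) = 13*(-27) = -351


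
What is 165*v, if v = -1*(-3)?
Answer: 495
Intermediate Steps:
v = 3
165*v = 165*3 = 495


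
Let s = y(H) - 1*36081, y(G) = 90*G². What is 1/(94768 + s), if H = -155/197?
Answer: 38809/2279746033 ≈ 1.7023e-5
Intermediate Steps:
H = -155/197 (H = -155*1/197 = -155/197 ≈ -0.78680)
s = -1398105279/38809 (s = 90*(-155/197)² - 1*36081 = 90*(24025/38809) - 36081 = 2162250/38809 - 36081 = -1398105279/38809 ≈ -36025.)
1/(94768 + s) = 1/(94768 - 1398105279/38809) = 1/(2279746033/38809) = 38809/2279746033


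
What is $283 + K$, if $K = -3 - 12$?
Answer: $268$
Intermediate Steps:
$K = -15$ ($K = -3 - 12 = -15$)
$283 + K = 283 - 15 = 268$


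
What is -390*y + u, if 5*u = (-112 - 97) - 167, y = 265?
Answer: -517126/5 ≈ -1.0343e+5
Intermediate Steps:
u = -376/5 (u = ((-112 - 97) - 167)/5 = (-209 - 167)/5 = (1/5)*(-376) = -376/5 ≈ -75.200)
-390*y + u = -390*265 - 376/5 = -103350 - 376/5 = -517126/5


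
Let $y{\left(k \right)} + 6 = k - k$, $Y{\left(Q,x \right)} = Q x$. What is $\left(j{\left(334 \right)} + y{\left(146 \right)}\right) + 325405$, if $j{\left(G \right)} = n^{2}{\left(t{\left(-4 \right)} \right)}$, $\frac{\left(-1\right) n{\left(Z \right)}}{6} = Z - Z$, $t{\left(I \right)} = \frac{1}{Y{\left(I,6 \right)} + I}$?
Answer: $325399$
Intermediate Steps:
$t{\left(I \right)} = \frac{1}{7 I}$ ($t{\left(I \right)} = \frac{1}{I 6 + I} = \frac{1}{6 I + I} = \frac{1}{7 I}$)
$n{\left(Z \right)} = 0$ ($n{\left(Z \right)} = - 6 \left(Z - Z\right) = \left(-6\right) 0 = 0$)
$y{\left(k \right)} = -6$ ($y{\left(k \right)} = -6 + \left(k - k\right) = -6 + 0 = -6$)
$j{\left(G \right)} = 0$ ($j{\left(G \right)} = 0^{2} = 0$)
$\left(j{\left(334 \right)} + y{\left(146 \right)}\right) + 325405 = \left(0 - 6\right) + 325405 = -6 + 325405 = 325399$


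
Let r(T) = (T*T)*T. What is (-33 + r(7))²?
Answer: 96100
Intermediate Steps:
r(T) = T³ (r(T) = T²*T = T³)
(-33 + r(7))² = (-33 + 7³)² = (-33 + 343)² = 310² = 96100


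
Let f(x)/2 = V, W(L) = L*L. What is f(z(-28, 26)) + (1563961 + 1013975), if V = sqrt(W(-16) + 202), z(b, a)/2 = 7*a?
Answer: 2577936 + 2*sqrt(458) ≈ 2.5780e+6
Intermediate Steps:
W(L) = L**2
z(b, a) = 14*a (z(b, a) = 2*(7*a) = 14*a)
V = sqrt(458) (V = sqrt((-16)**2 + 202) = sqrt(256 + 202) = sqrt(458) ≈ 21.401)
f(x) = 2*sqrt(458)
f(z(-28, 26)) + (1563961 + 1013975) = 2*sqrt(458) + (1563961 + 1013975) = 2*sqrt(458) + 2577936 = 2577936 + 2*sqrt(458)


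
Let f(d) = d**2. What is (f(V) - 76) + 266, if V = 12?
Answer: 334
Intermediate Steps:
(f(V) - 76) + 266 = (12**2 - 76) + 266 = (144 - 76) + 266 = 68 + 266 = 334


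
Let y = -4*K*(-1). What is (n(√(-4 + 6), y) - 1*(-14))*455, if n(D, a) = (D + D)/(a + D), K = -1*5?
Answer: 1266720/199 - 9100*√2/199 ≈ 6300.8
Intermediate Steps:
K = -5
y = -20 (y = -4*(-5)*(-1) = 20*(-1) = -20)
n(D, a) = 2*D/(D + a) (n(D, a) = (2*D)/(D + a) = 2*D/(D + a))
(n(√(-4 + 6), y) - 1*(-14))*455 = (2*√(-4 + 6)/(√(-4 + 6) - 20) - 1*(-14))*455 = (2*√2/(√2 - 20) + 14)*455 = (2*√2/(-20 + √2) + 14)*455 = (14 + 2*√2/(-20 + √2))*455 = 6370 + 910*√2/(-20 + √2)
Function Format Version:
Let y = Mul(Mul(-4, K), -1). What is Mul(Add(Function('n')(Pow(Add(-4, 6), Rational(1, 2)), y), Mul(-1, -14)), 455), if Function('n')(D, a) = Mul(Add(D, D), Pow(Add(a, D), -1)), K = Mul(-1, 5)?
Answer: Add(Rational(1266720, 199), Mul(Rational(-9100, 199), Pow(2, Rational(1, 2)))) ≈ 6300.8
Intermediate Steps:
K = -5
y = -20 (y = Mul(Mul(-4, -5), -1) = Mul(20, -1) = -20)
Function('n')(D, a) = Mul(2, D, Pow(Add(D, a), -1)) (Function('n')(D, a) = Mul(Mul(2, D), Pow(Add(D, a), -1)) = Mul(2, D, Pow(Add(D, a), -1)))
Mul(Add(Function('n')(Pow(Add(-4, 6), Rational(1, 2)), y), Mul(-1, -14)), 455) = Mul(Add(Mul(2, Pow(Add(-4, 6), Rational(1, 2)), Pow(Add(Pow(Add(-4, 6), Rational(1, 2)), -20), -1)), Mul(-1, -14)), 455) = Mul(Add(Mul(2, Pow(2, Rational(1, 2)), Pow(Add(Pow(2, Rational(1, 2)), -20), -1)), 14), 455) = Mul(Add(Mul(2, Pow(2, Rational(1, 2)), Pow(Add(-20, Pow(2, Rational(1, 2))), -1)), 14), 455) = Mul(Add(14, Mul(2, Pow(2, Rational(1, 2)), Pow(Add(-20, Pow(2, Rational(1, 2))), -1))), 455) = Add(6370, Mul(910, Pow(2, Rational(1, 2)), Pow(Add(-20, Pow(2, Rational(1, 2))), -1)))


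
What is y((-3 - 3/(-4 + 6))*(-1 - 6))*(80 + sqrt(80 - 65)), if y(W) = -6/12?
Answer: -40 - sqrt(15)/2 ≈ -41.937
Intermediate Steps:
y(W) = -1/2 (y(W) = -6*1/12 = -1/2)
y((-3 - 3/(-4 + 6))*(-1 - 6))*(80 + sqrt(80 - 65)) = -(80 + sqrt(80 - 65))/2 = -(80 + sqrt(15))/2 = -40 - sqrt(15)/2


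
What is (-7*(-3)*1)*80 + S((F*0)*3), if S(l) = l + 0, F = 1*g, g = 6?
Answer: 1680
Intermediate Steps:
F = 6 (F = 1*6 = 6)
S(l) = l
(-7*(-3)*1)*80 + S((F*0)*3) = (-7*(-3)*1)*80 + (6*0)*3 = (21*1)*80 + 0*3 = 21*80 + 0 = 1680 + 0 = 1680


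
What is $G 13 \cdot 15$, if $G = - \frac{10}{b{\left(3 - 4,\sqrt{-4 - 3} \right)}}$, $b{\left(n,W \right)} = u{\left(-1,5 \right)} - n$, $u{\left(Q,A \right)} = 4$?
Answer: $-390$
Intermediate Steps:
$b{\left(n,W \right)} = 4 - n$
$G = -2$ ($G = - \frac{10}{4 - \left(3 - 4\right)} = - \frac{10}{4 - -1} = - \frac{10}{4 + 1} = - \frac{10}{5} = \left(-10\right) \frac{1}{5} = -2$)
$G 13 \cdot 15 = \left(-2\right) 13 \cdot 15 = \left(-26\right) 15 = -390$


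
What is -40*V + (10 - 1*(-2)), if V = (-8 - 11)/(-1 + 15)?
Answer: 464/7 ≈ 66.286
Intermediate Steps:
V = -19/14 ≈ -1.3571
-40*V + (10 - 1*(-2)) = -40*(-19/14) + (10 - 1*(-2)) = 380/7 + (10 + 2) = 380/7 + 12 = 464/7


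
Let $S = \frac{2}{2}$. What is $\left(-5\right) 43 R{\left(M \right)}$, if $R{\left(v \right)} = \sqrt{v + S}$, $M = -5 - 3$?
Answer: $- 215 i \sqrt{7} \approx - 568.84 i$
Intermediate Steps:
$M = -8$ ($M = -5 - 3 = -8$)
$S = 1$ ($S = 2 \cdot \frac{1}{2} = 1$)
$R{\left(v \right)} = \sqrt{1 + v}$ ($R{\left(v \right)} = \sqrt{v + 1} = \sqrt{1 + v}$)
$\left(-5\right) 43 R{\left(M \right)} = \left(-5\right) 43 \sqrt{1 - 8} = - 215 \sqrt{-7} = - 215 i \sqrt{7}$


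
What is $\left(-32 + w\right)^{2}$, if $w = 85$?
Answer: $2809$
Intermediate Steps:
$\left(-32 + w\right)^{2} = \left(-32 + 85\right)^{2} = 53^{2} = 2809$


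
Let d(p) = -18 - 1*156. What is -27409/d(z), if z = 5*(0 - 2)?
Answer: 27409/174 ≈ 157.52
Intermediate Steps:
z = -10 (z = 5*(-2) = -10)
d(p) = -174 (d(p) = -18 - 156 = -174)
-27409/d(z) = -27409/(-174) = -27409*(-1/174) = 27409/174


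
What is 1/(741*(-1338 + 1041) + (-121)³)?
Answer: -1/1991638 ≈ -5.0210e-7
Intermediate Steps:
1/(741*(-1338 + 1041) + (-121)³) = 1/(741*(-297) - 1771561) = 1/(-220077 - 1771561) = 1/(-1991638) = -1/1991638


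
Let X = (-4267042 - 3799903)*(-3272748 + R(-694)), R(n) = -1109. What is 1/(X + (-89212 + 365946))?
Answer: 1/26410024633599 ≈ 3.7864e-14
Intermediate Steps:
X = 26410024356865 (X = (-4267042 - 3799903)*(-3272748 - 1109) = -8066945*(-3273857) = 26410024356865)
1/(X + (-89212 + 365946)) = 1/(26410024356865 + (-89212 + 365946)) = 1/(26410024356865 + 276734) = 1/26410024633599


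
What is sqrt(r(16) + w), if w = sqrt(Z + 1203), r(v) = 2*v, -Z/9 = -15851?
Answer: sqrt(32 + sqrt(143862)) ≈ 20.280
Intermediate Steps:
Z = 142659 (Z = -9*(-15851) = 142659)
w = sqrt(143862) (w = sqrt(142659 + 1203) = sqrt(143862) ≈ 379.29)
sqrt(r(16) + w) = sqrt(2*16 + sqrt(143862)) = sqrt(32 + sqrt(143862))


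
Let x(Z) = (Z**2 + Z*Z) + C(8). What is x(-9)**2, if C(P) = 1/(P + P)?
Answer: 6723649/256 ≈ 26264.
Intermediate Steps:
C(P) = 1/(2*P)
x(Z) = 1/16 + 2*Z**2 (x(Z) = (Z**2 + Z*Z) + (1/2)/8 = (Z**2 + Z**2) + (1/2)*(1/8) = 2*Z**2 + 1/16 = 1/16 + 2*Z**2)
x(-9)**2 = (1/16 + 2*(-9)**2)**2 = (1/16 + 2*81)**2 = (1/16 + 162)**2 = (2593/16)**2 = 6723649/256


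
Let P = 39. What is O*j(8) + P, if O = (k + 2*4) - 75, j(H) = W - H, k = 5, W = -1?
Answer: 597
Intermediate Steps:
j(H) = -1 - H
O = -62 (O = (5 + 2*4) - 75 = (5 + 8) - 75 = 13 - 75 = -62)
O*j(8) + P = -62*(-1 - 1*8) + 39 = -62*(-1 - 8) + 39 = -62*(-9) + 39 = 558 + 39 = 597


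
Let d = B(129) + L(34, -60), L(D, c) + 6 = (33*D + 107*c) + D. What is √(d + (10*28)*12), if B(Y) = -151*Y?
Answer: I*√21389 ≈ 146.25*I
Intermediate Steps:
L(D, c) = -6 + 34*D + 107*c (L(D, c) = -6 + ((33*D + 107*c) + D) = -6 + (34*D + 107*c) = -6 + 34*D + 107*c)
d = -24749 (d = -151*129 + (-6 + 34*34 + 107*(-60)) = -19479 + (-6 + 1156 - 6420) = -19479 - 5270 = -24749)
√(d + (10*28)*12) = √(-24749 + (10*28)*12) = √(-24749 + 280*12) = √(-24749 + 3360) = √(-21389) = I*√21389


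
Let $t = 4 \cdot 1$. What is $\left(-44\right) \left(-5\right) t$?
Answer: $880$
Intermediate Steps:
$t = 4$
$\left(-44\right) \left(-5\right) t = \left(-44\right) \left(-5\right) 4 = 220 \cdot 4 = 880$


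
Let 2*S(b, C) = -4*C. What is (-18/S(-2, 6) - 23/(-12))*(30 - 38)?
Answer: -82/3 ≈ -27.333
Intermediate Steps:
S(b, C) = -2*C (S(b, C) = (-4*C)/2 = -2*C)
(-18/S(-2, 6) - 23/(-12))*(30 - 38) = (-18/((-2*6)) - 23/(-12))*(30 - 38) = (-18/(-12) - 23*(-1/12))*(-8) = (-18*(-1/12) + 23/12)*(-8) = (3/2 + 23/12)*(-8) = (41/12)*(-8) = -82/3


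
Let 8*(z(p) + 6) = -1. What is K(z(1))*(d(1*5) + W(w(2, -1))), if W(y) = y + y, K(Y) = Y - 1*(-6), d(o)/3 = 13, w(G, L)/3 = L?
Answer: -33/8 ≈ -4.1250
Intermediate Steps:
w(G, L) = 3*L
z(p) = -49/8 (z(p) = -6 + (1/8)*(-1) = -6 - 1/8 = -49/8)
d(o) = 39 (d(o) = 3*13 = 39)
K(Y) = 6 + Y (K(Y) = Y + 6 = 6 + Y)
W(y) = 2*y
K(z(1))*(d(1*5) + W(w(2, -1))) = (6 - 49/8)*(39 + 2*(3*(-1))) = -(39 + 2*(-3))/8 = -(39 - 6)/8 = -1/8*33 = -33/8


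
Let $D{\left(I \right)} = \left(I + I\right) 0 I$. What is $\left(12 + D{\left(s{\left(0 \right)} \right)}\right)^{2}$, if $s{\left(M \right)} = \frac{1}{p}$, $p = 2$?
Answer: $144$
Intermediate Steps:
$s{\left(M \right)} = \frac{1}{2}$
$D{\left(I \right)} = 0$ ($D{\left(I \right)} = 2 I 0 I = 0 I = 0$)
$\left(12 + D{\left(s{\left(0 \right)} \right)}\right)^{2} = \left(12 + 0\right)^{2} = 12^{2} = 144$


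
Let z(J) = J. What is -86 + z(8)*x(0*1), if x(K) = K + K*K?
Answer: -86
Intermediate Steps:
x(K) = K + K²
-86 + z(8)*x(0*1) = -86 + 8*((0*1)*(1 + 0*1)) = -86 + 8*(0*(1 + 0)) = -86 + 8*(0*1) = -86 + 8*0 = -86 + 0 = -86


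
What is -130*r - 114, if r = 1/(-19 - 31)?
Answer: -557/5 ≈ -111.40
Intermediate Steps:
r = -1/50 (r = 1/(-50) = -1/50 ≈ -0.020000)
-130*r - 114 = -130*(-1/50) - 114 = 13/5 - 114 = -557/5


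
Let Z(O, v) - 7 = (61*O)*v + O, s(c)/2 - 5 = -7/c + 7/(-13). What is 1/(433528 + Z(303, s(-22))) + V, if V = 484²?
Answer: 20451742334463/87305095 ≈ 2.3426e+5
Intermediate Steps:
s(c) = 116/13 - 14/c (s(c) = 10 + 2*(-7/c + 7/(-13)) = 10 + 2*(-7/c + 7*(-1/13)) = 10 + 2*(-7/c - 7/13) = 10 + 2*(-7/13 - 7/c) = 10 + (-14/13 - 14/c) = 116/13 - 14/c)
V = 234256
Z(O, v) = 7 + O + 61*O*v (Z(O, v) = 7 + ((61*O)*v + O) = 7 + (61*O*v + O) = 7 + (O + 61*O*v) = 7 + O + 61*O*v)
1/(433528 + Z(303, s(-22))) + V = 1/(433528 + (7 + 303 + 61*303*(116/13 - 14/(-22)))) + 234256 = 1/(433528 + (7 + 303 + 61*303*(116/13 - 14*(-1/22)))) + 234256 = 1/(433528 + (7 + 303 + 61*303*(116/13 + 7/11))) + 234256 = 1/(433528 + (7 + 303 + 61*303*(1367/143))) + 234256 = 1/(433528 + (7 + 303 + 25266261/143)) + 234256 = 1/(433528 + 25310591/143) + 234256 = 1/(87305095/143) + 234256 = 143/87305095 + 234256 = 20451742334463/87305095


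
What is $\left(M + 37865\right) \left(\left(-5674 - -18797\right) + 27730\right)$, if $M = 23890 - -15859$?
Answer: $3170764742$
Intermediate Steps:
$M = 39749$ ($M = 23890 + 15859 = 39749$)
$\left(M + 37865\right) \left(\left(-5674 - -18797\right) + 27730\right) = \left(39749 + 37865\right) \left(\left(-5674 - -18797\right) + 27730\right) = 77614 \left(\left(-5674 + 18797\right) + 27730\right) = 77614 \left(13123 + 27730\right) = 77614 \cdot 40853 = 3170764742$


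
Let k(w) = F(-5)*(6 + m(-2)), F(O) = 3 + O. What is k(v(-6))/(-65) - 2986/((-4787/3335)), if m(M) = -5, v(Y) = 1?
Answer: 647299724/311155 ≈ 2080.3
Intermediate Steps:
k(w) = -2 (k(w) = (3 - 5)*(6 - 5) = -2*1 = -2)
k(v(-6))/(-65) - 2986/((-4787/3335)) = -2/(-65) - 2986/((-4787/3335)) = -2*(-1/65) - 2986/((-4787*1/3335)) = 2/65 - 2986/(-4787/3335) = 2/65 - 2986*(-3335/4787) = 2/65 + 9958310/4787 = 647299724/311155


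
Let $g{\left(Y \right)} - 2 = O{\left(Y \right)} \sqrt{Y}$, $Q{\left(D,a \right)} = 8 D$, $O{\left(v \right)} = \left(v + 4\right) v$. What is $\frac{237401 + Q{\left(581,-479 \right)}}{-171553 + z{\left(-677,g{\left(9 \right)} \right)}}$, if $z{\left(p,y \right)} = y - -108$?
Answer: $- \frac{242049}{171092} \approx -1.4147$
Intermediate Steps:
$O{\left(v \right)} = v \left(4 + v\right)$ ($O{\left(v \right)} = \left(4 + v\right) v = v \left(4 + v\right)$)
$g{\left(Y \right)} = 2 + Y^{\frac{3}{2}} \left(4 + Y\right)$ ($g{\left(Y \right)} = 2 + Y \left(4 + Y\right) \sqrt{Y} = 2 + Y^{\frac{3}{2}} \left(4 + Y\right)$)
$z{\left(p,y \right)} = 108 + y$ ($z{\left(p,y \right)} = y + 108 = 108 + y$)
$\frac{237401 + Q{\left(581,-479 \right)}}{-171553 + z{\left(-677,g{\left(9 \right)} \right)}} = \frac{237401 + 8 \cdot 581}{-171553 + \left(108 + \left(2 + 9^{\frac{3}{2}} \left(4 + 9\right)\right)\right)} = \frac{237401 + 4648}{-171553 + \left(108 + \left(2 + 27 \cdot 13\right)\right)} = \frac{242049}{-171553 + \left(108 + \left(2 + 351\right)\right)} = \frac{242049}{-171553 + \left(108 + 353\right)} = \frac{242049}{-171553 + 461} = \frac{242049}{-171092} = 242049 \left(- \frac{1}{171092}\right) = - \frac{242049}{171092}$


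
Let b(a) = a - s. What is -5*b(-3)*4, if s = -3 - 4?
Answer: -80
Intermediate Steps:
s = -7
b(a) = 7 + a (b(a) = a - 1*(-7) = a + 7 = 7 + a)
-5*b(-3)*4 = -5*(7 - 3)*4 = -5*4*4 = -20*4 = -80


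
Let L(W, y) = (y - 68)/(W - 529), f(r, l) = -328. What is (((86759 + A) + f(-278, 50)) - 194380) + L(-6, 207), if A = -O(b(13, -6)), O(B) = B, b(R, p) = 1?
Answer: -57753389/535 ≈ -1.0795e+5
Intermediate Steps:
A = -1 (A = -1*1 = -1)
L(W, y) = (-68 + y)/(-529 + W)
(((86759 + A) + f(-278, 50)) - 194380) + L(-6, 207) = (((86759 - 1) - 328) - 194380) + (-68 + 207)/(-529 - 6) = ((86758 - 328) - 194380) + 139/(-535) = (86430 - 194380) - 1/535*139 = -107950 - 139/535 = -57753389/535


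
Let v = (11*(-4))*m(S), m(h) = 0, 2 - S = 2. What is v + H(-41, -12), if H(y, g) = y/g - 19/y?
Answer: 1909/492 ≈ 3.8801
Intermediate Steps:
S = 0 (S = 2 - 1*2 = 2 - 2 = 0)
H(y, g) = -19/y + y/g
v = 0 (v = (11*(-4))*0 = -44*0 = 0)
v + H(-41, -12) = 0 + (-19/(-41) - 41/(-12)) = 0 + (-19*(-1/41) - 41*(-1/12)) = 0 + (19/41 + 41/12) = 0 + 1909/492 = 1909/492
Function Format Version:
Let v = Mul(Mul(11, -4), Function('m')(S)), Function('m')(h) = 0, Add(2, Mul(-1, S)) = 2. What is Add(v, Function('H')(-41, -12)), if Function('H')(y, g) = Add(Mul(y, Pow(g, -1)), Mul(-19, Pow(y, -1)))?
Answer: Rational(1909, 492) ≈ 3.8801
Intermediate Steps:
S = 0 (S = Add(2, Mul(-1, 2)) = Add(2, -2) = 0)
Function('H')(y, g) = Add(Mul(-19, Pow(y, -1)), Mul(y, Pow(g, -1)))
v = 0 (v = Mul(Mul(11, -4), 0) = Mul(-44, 0) = 0)
Add(v, Function('H')(-41, -12)) = Add(0, Add(Mul(-19, Pow(-41, -1)), Mul(-41, Pow(-12, -1)))) = Add(0, Add(Mul(-19, Rational(-1, 41)), Mul(-41, Rational(-1, 12)))) = Add(0, Add(Rational(19, 41), Rational(41, 12))) = Add(0, Rational(1909, 492)) = Rational(1909, 492)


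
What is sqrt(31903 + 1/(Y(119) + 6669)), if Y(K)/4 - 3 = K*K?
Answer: 2*sqrt(1279328046677)/12665 ≈ 178.61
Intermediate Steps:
Y(K) = 12 + 4*K**2 (Y(K) = 12 + 4*(K*K) = 12 + 4*K**2)
sqrt(31903 + 1/(Y(119) + 6669)) = sqrt(31903 + 1/((12 + 4*119**2) + 6669)) = sqrt(31903 + 1/((12 + 4*14161) + 6669)) = sqrt(31903 + 1/((12 + 56644) + 6669)) = sqrt(31903 + 1/(56656 + 6669)) = sqrt(31903 + 1/63325) = sqrt(2020257476/63325) = 2*sqrt(1279328046677)/12665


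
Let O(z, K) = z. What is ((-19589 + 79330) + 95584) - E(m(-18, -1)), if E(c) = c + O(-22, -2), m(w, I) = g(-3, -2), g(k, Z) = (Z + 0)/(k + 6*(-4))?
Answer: 4194367/27 ≈ 1.5535e+5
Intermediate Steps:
g(k, Z) = Z/(-24 + k) (g(k, Z) = Z/(k - 24) = Z/(-24 + k))
m(w, I) = 2/27 (m(w, I) = -2/(-24 - 3) = -2/(-27) = -2*(-1/27) = 2/27)
E(c) = -22 + c (E(c) = c - 22 = -22 + c)
((-19589 + 79330) + 95584) - E(m(-18, -1)) = ((-19589 + 79330) + 95584) - (-22 + 2/27) = (59741 + 95584) - 1*(-592/27) = 155325 + 592/27 = 4194367/27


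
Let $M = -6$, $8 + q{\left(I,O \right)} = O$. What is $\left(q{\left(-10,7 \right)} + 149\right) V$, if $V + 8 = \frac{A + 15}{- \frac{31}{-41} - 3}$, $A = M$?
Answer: $- \frac{40885}{23} \approx -1777.6$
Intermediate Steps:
$q{\left(I,O \right)} = -8 + O$
$A = -6$
$V = - \frac{1105}{92}$ ($V = -8 + \frac{-6 + 15}{- \frac{31}{-41} - 3} = -8 + \frac{9}{\left(-31\right) \left(- \frac{1}{41}\right) - 3} = -8 + \frac{9}{\frac{31}{41} - 3} = -8 + \frac{9}{- \frac{92}{41}} = -8 + 9 \left(- \frac{41}{92}\right) = -8 - \frac{369}{92} = - \frac{1105}{92} \approx -12.011$)
$\left(q{\left(-10,7 \right)} + 149\right) V = \left(\left(-8 + 7\right) + 149\right) \left(- \frac{1105}{92}\right) = \left(-1 + 149\right) \left(- \frac{1105}{92}\right) = 148 \left(- \frac{1105}{92}\right) = - \frac{40885}{23}$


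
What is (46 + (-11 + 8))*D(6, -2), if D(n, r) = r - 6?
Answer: -344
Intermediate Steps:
D(n, r) = -6 + r
(46 + (-11 + 8))*D(6, -2) = (46 + (-11 + 8))*(-6 - 2) = (46 - 3)*(-8) = 43*(-8) = -344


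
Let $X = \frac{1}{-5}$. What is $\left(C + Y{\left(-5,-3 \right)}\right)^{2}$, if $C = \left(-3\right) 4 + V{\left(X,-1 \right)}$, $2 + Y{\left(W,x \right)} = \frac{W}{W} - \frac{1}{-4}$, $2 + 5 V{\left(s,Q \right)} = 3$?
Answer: $\frac{63001}{400} \approx 157.5$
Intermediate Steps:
$X = - \frac{1}{5} \approx -0.2$
$V{\left(s,Q \right)} = \frac{1}{5}$ ($V{\left(s,Q \right)} = - \frac{2}{5} + \frac{1}{5} \cdot 3 = - \frac{2}{5} + \frac{3}{5} = \frac{1}{5}$)
$Y{\left(W,x \right)} = - \frac{3}{4}$ ($Y{\left(W,x \right)} = -2 + \left(\frac{W}{W} - \frac{1}{-4}\right) = -2 + \left(1 - - \frac{1}{4}\right) = -2 + \left(1 + \frac{1}{4}\right) = -2 + \frac{5}{4} = - \frac{3}{4}$)
$C = - \frac{59}{5}$ ($C = \left(-3\right) 4 + \frac{1}{5} = -12 + \frac{1}{5} = - \frac{59}{5} \approx -11.8$)
$\left(C + Y{\left(-5,-3 \right)}\right)^{2} = \left(- \frac{59}{5} - \frac{3}{4}\right)^{2} = \left(- \frac{251}{20}\right)^{2} = \frac{63001}{400}$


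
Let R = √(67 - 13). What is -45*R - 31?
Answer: -31 - 135*√6 ≈ -361.68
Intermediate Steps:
R = 3*√6 (R = √54 = 3*√6 ≈ 7.3485)
-45*R - 31 = -135*√6 - 31 = -31 - 135*√6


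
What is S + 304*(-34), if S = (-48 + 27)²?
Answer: -9895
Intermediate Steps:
S = 441 (S = (-21)² = 441)
S + 304*(-34) = 441 + 304*(-34) = 441 - 10336 = -9895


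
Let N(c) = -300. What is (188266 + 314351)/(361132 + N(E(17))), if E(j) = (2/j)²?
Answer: 502617/360832 ≈ 1.3929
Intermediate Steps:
E(j) = 4/j²
(188266 + 314351)/(361132 + N(E(17))) = (188266 + 314351)/(361132 - 300) = 502617/360832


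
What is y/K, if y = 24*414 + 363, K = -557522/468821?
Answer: -4828387479/557522 ≈ -8660.4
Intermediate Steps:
K = -557522/468821 (K = -557522*1/468821 = -557522/468821 ≈ -1.1892)
y = 10299 (y = 9936 + 363 = 10299)
y/K = 10299/(-557522/468821) = 10299*(-468821/557522) = -4828387479/557522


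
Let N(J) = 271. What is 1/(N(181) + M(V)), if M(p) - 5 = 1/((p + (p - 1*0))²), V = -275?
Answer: 302500/83490001 ≈ 0.0036232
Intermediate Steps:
M(p) = 5 + 1/(4*p²) (M(p) = 5 + 1/((p + (p - 1*0))²) = 5 + 1/((p + (p + 0))²) = 5 + 1/((p + p)²) = 5 + 1/((2*p)²) = 5 + 1/(4*p²))
1/(N(181) + M(V)) = 1/(271 + (5 + (¼)/(-275)²)) = 1/(271 + (5 + (¼)*(1/75625))) = 1/(271 + (5 + 1/302500)) = 1/(271 + 1512501/302500) = 1/(83490001/302500) = 302500/83490001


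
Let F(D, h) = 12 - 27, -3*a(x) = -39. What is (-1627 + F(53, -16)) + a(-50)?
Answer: -1629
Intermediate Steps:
a(x) = 13 (a(x) = -1/3*(-39) = 13)
F(D, h) = -15
(-1627 + F(53, -16)) + a(-50) = (-1627 - 15) + 13 = -1642 + 13 = -1629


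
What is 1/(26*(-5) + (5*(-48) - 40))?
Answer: -1/410 ≈ -0.0024390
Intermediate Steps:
1/(26*(-5) + (5*(-48) - 40)) = 1/(-130 + (-240 - 40)) = 1/(-130 - 280) = 1/(-410) = -1/410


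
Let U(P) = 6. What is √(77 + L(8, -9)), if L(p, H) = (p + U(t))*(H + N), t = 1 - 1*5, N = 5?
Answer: √21 ≈ 4.5826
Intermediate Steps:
t = -4 (t = 1 - 5 = -4)
L(p, H) = (5 + H)*(6 + p) (L(p, H) = (p + 6)*(H + 5) = (6 + p)*(5 + H) = (5 + H)*(6 + p))
√(77 + L(8, -9)) = √(77 + (30 + 5*8 + 6*(-9) - 9*8)) = √(77 + (30 + 40 - 54 - 72)) = √(77 - 56) = √21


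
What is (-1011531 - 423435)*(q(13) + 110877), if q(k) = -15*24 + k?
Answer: -158606791980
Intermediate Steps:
q(k) = -360 + k
(-1011531 - 423435)*(q(13) + 110877) = (-1011531 - 423435)*((-360 + 13) + 110877) = -1434966*(-347 + 110877) = -1434966*110530 = -158606791980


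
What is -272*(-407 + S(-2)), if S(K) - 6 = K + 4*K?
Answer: 111792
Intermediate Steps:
S(K) = 6 + 5*K (S(K) = 6 + (K + 4*K) = 6 + 5*K)
-272*(-407 + S(-2)) = -272*(-407 + (6 + 5*(-2))) = -272*(-407 + (6 - 10)) = -272*(-407 - 4) = -272*(-411) = 111792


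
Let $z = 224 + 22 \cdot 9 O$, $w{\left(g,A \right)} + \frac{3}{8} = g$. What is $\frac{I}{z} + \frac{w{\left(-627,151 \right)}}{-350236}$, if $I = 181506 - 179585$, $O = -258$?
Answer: $- \frac{1281790127}{35626005920} \approx -0.035979$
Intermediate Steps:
$w{\left(g,A \right)} = - \frac{3}{8} + g$
$z = -50860$ ($z = 224 + 22 \cdot 9 \left(-258\right) = 224 + 198 \left(-258\right) = 224 - 51084 = -50860$)
$I = 1921$
$\frac{I}{z} + \frac{w{\left(-627,151 \right)}}{-350236} = \frac{1921}{-50860} + \frac{- \frac{3}{8} - 627}{-350236} = 1921 \left(- \frac{1}{50860}\right) - - \frac{5019}{2801888} = - \frac{1921}{50860} + \frac{5019}{2801888} = - \frac{1281790127}{35626005920}$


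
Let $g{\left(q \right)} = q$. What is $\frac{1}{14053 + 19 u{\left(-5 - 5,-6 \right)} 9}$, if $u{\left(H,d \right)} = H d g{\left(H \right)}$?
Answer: $- \frac{1}{88547} \approx -1.1293 \cdot 10^{-5}$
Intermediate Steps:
$u{\left(H,d \right)} = d H^{2}$ ($u{\left(H,d \right)} = H d H = d H^{2}$)
$\frac{1}{14053 + 19 u{\left(-5 - 5,-6 \right)} 9} = \frac{1}{14053 + 19 \left(- 6 \left(-5 - 5\right)^{2}\right) 9} = \frac{1}{14053 + 19 \left(- 6 \left(-10\right)^{2}\right) 9} = \frac{1}{14053 + 19 \left(\left(-6\right) 100\right) 9} = \frac{1}{14053 + 19 \left(-600\right) 9} = \frac{1}{14053 - 102600} = \frac{1}{-88547} = - \frac{1}{88547}$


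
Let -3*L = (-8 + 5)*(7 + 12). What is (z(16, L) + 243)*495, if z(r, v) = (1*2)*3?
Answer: 123255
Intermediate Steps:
L = 19 (L = -(-8 + 5)*(7 + 12)/3 = -(-1)*19 = -1/3*(-57) = 19)
z(r, v) = 6 (z(r, v) = 2*3 = 6)
(z(16, L) + 243)*495 = (6 + 243)*495 = 249*495 = 123255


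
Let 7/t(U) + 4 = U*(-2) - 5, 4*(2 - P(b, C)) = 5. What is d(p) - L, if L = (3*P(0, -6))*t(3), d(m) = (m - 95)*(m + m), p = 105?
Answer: 42021/20 ≈ 2101.1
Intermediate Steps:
P(b, C) = ¾ (P(b, C) = 2 - ¼*5 = 2 - 5/4 = ¾)
t(U) = 7/(-9 - 2*U) (t(U) = 7/(-4 + (U*(-2) - 5)) = 7/(-4 + (-2*U - 5)) = 7/(-4 + (-5 - 2*U)) = 7/(-9 - 2*U))
d(m) = 2*m*(-95 + m) (d(m) = (-95 + m)*(2*m) = 2*m*(-95 + m))
L = -21/20 (L = (3*(¾))*(-7/(9 + 2*3)) = 9*(-7/(9 + 6))/4 = 9*(-7/15)/4 = 9*(-7*1/15)/4 = (9/4)*(-7/15) = -21/20 ≈ -1.0500)
d(p) - L = 2*105*(-95 + 105) - 1*(-21/20) = 2*105*10 + 21/20 = 2100 + 21/20 = 42021/20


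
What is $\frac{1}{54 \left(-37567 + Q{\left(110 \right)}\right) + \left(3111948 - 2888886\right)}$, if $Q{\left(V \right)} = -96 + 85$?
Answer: $- \frac{1}{1806150} \approx -5.5366 \cdot 10^{-7}$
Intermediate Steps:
$Q{\left(V \right)} = -11$
$\frac{1}{54 \left(-37567 + Q{\left(110 \right)}\right) + \left(3111948 - 2888886\right)} = \frac{1}{54 \left(-37567 - 11\right) + \left(3111948 - 2888886\right)} = \frac{1}{54 \left(-37578\right) + 223062} = \frac{1}{-2029212 + 223062} = \frac{1}{-1806150} = - \frac{1}{1806150}$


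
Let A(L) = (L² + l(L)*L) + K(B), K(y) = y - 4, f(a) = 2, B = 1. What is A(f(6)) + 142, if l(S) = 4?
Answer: 151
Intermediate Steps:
K(y) = -4 + y
A(L) = -3 + L² + 4*L (A(L) = (L² + 4*L) + (-4 + 1) = (L² + 4*L) - 3 = -3 + L² + 4*L)
A(f(6)) + 142 = (-3 + 2² + 4*2) + 142 = (-3 + 4 + 8) + 142 = 9 + 142 = 151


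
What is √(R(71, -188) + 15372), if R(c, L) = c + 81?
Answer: 2*√3881 ≈ 124.60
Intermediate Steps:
R(c, L) = 81 + c
√(R(71, -188) + 15372) = √((81 + 71) + 15372) = √(152 + 15372) = √15524 = 2*√3881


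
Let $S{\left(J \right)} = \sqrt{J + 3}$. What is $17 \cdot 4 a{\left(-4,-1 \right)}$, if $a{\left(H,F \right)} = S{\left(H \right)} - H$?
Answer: $272 + 68 i \approx 272.0 + 68.0 i$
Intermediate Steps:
$S{\left(J \right)} = \sqrt{3 + J}$
$a{\left(H,F \right)} = \sqrt{3 + H} - H$
$17 \cdot 4 a{\left(-4,-1 \right)} = 17 \cdot 4 \left(\sqrt{3 - 4} - -4\right) = 68 \left(\sqrt{-1} + 4\right) = 68 \left(i + 4\right) = 68 \left(4 + i\right) = 272 + 68 i$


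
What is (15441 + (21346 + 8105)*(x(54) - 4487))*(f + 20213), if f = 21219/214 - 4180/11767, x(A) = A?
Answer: -3338445804794998587/1259069 ≈ -2.6515e+12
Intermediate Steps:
f = 248789453/2518138 (f = 21219*(1/214) - 4180*1/11767 = 21219/214 - 4180/11767 = 248789453/2518138 ≈ 98.799)
(15441 + (21346 + 8105)*(x(54) - 4487))*(f + 20213) = (15441 + (21346 + 8105)*(54 - 4487))*(248789453/2518138 + 20213) = (15441 + 29451*(-4433))*(51147912847/2518138) = (15441 - 130556283)*(51147912847/2518138) = -130540842*51147912847/2518138 = -3338445804794998587/1259069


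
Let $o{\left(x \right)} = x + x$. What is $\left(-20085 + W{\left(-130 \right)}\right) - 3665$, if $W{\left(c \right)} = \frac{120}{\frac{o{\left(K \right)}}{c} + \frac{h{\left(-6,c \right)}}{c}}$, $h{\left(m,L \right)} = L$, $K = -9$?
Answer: $- \frac{874850}{37} \approx -23645.0$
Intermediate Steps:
$o{\left(x \right)} = 2 x$
$W{\left(c \right)} = \frac{120}{1 - \frac{18}{c}}$ ($W{\left(c \right)} = \frac{120}{\frac{2 \left(-9\right)}{c} + \frac{c}{c}} = \frac{120}{- \frac{18}{c} + 1} = \frac{120}{1 - \frac{18}{c}}$)
$\left(-20085 + W{\left(-130 \right)}\right) - 3665 = \left(-20085 + 120 \left(-130\right) \frac{1}{-18 - 130}\right) - 3665 = \left(-20085 + 120 \left(-130\right) \frac{1}{-148}\right) - 3665 = \left(-20085 + 120 \left(-130\right) \left(- \frac{1}{148}\right)\right) - 3665 = \left(-20085 + \frac{3900}{37}\right) - 3665 = - \frac{739245}{37} - 3665 = - \frac{874850}{37}$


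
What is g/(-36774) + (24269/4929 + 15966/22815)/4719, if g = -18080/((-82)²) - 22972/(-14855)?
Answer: 5449127489000033/4456477544760275463 ≈ 0.0012227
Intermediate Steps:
g = -28528668/24971255 (g = -18080/6724 - 22972*(-1/14855) = -18080*1/6724 + 22972/14855 = -4520/1681 + 22972/14855 = -28528668/24971255 ≈ -1.1425)
g/(-36774) + (24269/4929 + 15966/22815)/4719 = -28528668/24971255/(-36774) + (24269/4929 + 15966/22815)/4719 = -28528668/24971255*(-1/36774) + (24269*(1/4929) + 15966*(1/22815))*(1/4719) = 1584926/51016273965 + (24269/4929 + 1774/2535)*(1/4719) = 1584926/51016273965 + (7807329/1388335)*(1/4719) = 1584926/51016273965 + 2602443/2183850955 = 5449127489000033/4456477544760275463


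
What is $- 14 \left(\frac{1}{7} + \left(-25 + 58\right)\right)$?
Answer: $-464$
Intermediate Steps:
$- 14 \left(\frac{1}{7} + \left(-25 + 58\right)\right) = - 14 \left(\frac{1}{7} + 33\right) = \left(-14\right) \frac{232}{7} = -464$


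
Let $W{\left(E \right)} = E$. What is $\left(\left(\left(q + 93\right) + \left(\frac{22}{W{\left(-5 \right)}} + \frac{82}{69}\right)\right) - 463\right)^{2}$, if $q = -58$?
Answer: $\frac{22131917824}{119025} \approx 1.8594 \cdot 10^{5}$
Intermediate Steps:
$\left(\left(\left(q + 93\right) + \left(\frac{22}{W{\left(-5 \right)}} + \frac{82}{69}\right)\right) - 463\right)^{2} = \left(\left(\left(-58 + 93\right) + \left(\frac{22}{-5} + \frac{82}{69}\right)\right) - 463\right)^{2} = \left(\left(35 + \left(22 \left(- \frac{1}{5}\right) + 82 \cdot \frac{1}{69}\right)\right) - 463\right)^{2} = \left(\left(35 + \left(- \frac{22}{5} + \frac{82}{69}\right)\right) - 463\right)^{2} = \left(\left(35 - \frac{1108}{345}\right) - 463\right)^{2} = \left(\frac{10967}{345} - 463\right)^{2} = \left(- \frac{148768}{345}\right)^{2} = \frac{22131917824}{119025}$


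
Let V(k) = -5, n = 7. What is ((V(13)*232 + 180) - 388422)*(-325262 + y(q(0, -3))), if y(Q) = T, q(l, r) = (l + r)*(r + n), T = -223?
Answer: 126744509970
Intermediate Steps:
q(l, r) = (7 + r)*(l + r) (q(l, r) = (l + r)*(r + 7) = (l + r)*(7 + r) = (7 + r)*(l + r))
y(Q) = -223
((V(13)*232 + 180) - 388422)*(-325262 + y(q(0, -3))) = ((-5*232 + 180) - 388422)*(-325262 - 223) = ((-1160 + 180) - 388422)*(-325485) = (-980 - 388422)*(-325485) = -389402*(-325485) = 126744509970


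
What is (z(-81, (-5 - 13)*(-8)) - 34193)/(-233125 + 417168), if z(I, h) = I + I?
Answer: -34355/184043 ≈ -0.18667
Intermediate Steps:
z(I, h) = 2*I
(z(-81, (-5 - 13)*(-8)) - 34193)/(-233125 + 417168) = (2*(-81) - 34193)/(-233125 + 417168) = (-162 - 34193)/184043 = -34355*1/184043 = -34355/184043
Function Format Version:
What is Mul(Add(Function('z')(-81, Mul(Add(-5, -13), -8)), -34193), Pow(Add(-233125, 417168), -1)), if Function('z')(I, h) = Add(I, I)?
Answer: Rational(-34355, 184043) ≈ -0.18667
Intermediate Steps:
Function('z')(I, h) = Mul(2, I)
Mul(Add(Function('z')(-81, Mul(Add(-5, -13), -8)), -34193), Pow(Add(-233125, 417168), -1)) = Mul(Add(Mul(2, -81), -34193), Pow(Add(-233125, 417168), -1)) = Mul(Add(-162, -34193), Pow(184043, -1)) = Mul(-34355, Rational(1, 184043)) = Rational(-34355, 184043)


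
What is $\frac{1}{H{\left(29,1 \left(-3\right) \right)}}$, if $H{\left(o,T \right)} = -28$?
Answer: $- \frac{1}{28} \approx -0.035714$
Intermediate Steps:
$\frac{1}{H{\left(29,1 \left(-3\right) \right)}} = \frac{1}{-28} = - \frac{1}{28}$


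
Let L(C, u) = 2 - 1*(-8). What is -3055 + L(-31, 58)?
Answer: -3045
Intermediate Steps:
L(C, u) = 10 (L(C, u) = 2 + 8 = 10)
-3055 + L(-31, 58) = -3055 + 10 = -3045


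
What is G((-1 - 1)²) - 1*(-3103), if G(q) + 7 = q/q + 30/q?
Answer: 6209/2 ≈ 3104.5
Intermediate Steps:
G(q) = -6 + 30/q (G(q) = -7 + (q/q + 30/q) = -7 + (1 + 30/q) = -6 + 30/q)
G((-1 - 1)²) - 1*(-3103) = (-6 + 30/((-1 - 1)²)) - 1*(-3103) = (-6 + 30/((-2)²)) + 3103 = (-6 + 30/4) + 3103 = (-6 + 30*(¼)) + 3103 = (-6 + 15/2) + 3103 = 3/2 + 3103 = 6209/2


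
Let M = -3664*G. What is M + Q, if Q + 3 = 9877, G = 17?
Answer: -52414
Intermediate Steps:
M = -62288 (M = -3664*17 = -62288)
Q = 9874 (Q = -3 + 9877 = 9874)
M + Q = -62288 + 9874 = -52414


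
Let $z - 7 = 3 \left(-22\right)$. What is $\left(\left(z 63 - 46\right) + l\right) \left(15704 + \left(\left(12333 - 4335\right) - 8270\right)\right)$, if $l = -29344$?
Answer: $-510907224$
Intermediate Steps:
$z = -59$ ($z = 7 + 3 \left(-22\right) = 7 - 66 = -59$)
$\left(\left(z 63 - 46\right) + l\right) \left(15704 + \left(\left(12333 - 4335\right) - 8270\right)\right) = \left(\left(\left(-59\right) 63 - 46\right) - 29344\right) \left(15704 + \left(\left(12333 - 4335\right) - 8270\right)\right) = \left(\left(-3717 - 46\right) - 29344\right) \left(15704 + \left(7998 - 8270\right)\right) = \left(-3763 - 29344\right) \left(15704 - 272\right) = \left(-33107\right) 15432 = -510907224$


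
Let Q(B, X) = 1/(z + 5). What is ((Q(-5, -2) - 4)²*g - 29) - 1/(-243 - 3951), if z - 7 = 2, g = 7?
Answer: 4640675/58716 ≈ 79.036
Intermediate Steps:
z = 9 (z = 7 + 2 = 9)
Q(B, X) = 1/14 (Q(B, X) = 1/(9 + 5) = 1/14)
((Q(-5, -2) - 4)²*g - 29) - 1/(-243 - 3951) = ((1/14 - 4)²*7 - 29) - 1/(-243 - 3951) = ((-55/14)²*7 - 29) - 1/(-4194) = ((3025/196)*7 - 29) - 1*(-1/4194) = (3025/28 - 29) + 1/4194 = 2213/28 + 1/4194 = 4640675/58716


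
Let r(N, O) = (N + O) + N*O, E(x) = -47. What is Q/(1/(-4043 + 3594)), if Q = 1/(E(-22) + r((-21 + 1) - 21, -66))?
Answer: -449/2552 ≈ -0.17594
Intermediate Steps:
r(N, O) = N + O + N*O
Q = 1/2552 (Q = 1/(-47 + (((-21 + 1) - 21) - 66 + ((-21 + 1) - 21)*(-66))) = 1/(-47 + ((-20 - 21) - 66 + (-20 - 21)*(-66))) = 1/(-47 + (-41 - 66 - 41*(-66))) = 1/(-47 + (-41 - 66 + 2706)) = 1/(-47 + 2599) = 1/2552 ≈ 0.00039185)
Q/(1/(-4043 + 3594)) = 1/(2552*(1/(-4043 + 3594))) = 1/(2552*(1/(-449))) = 1/(2552*(-1/449)) = (1/2552)*(-449) = -449/2552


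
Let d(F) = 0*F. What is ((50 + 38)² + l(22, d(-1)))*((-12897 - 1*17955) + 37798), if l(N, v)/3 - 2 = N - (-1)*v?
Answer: 54289936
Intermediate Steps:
d(F) = 0
l(N, v) = 6 + 3*N + 3*v (l(N, v) = 6 + 3*(N - (-1)*v) = 6 + 3*(N + v) = 6 + (3*N + 3*v) = 6 + 3*N + 3*v)
((50 + 38)² + l(22, d(-1)))*((-12897 - 1*17955) + 37798) = ((50 + 38)² + (6 + 3*22 + 3*0))*((-12897 - 1*17955) + 37798) = (88² + (6 + 66 + 0))*((-12897 - 17955) + 37798) = (7744 + 72)*(-30852 + 37798) = 7816*6946 = 54289936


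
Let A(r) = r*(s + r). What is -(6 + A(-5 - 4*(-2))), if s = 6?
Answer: -33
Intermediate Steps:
A(r) = r*(6 + r)
-(6 + A(-5 - 4*(-2))) = -(6 + (-5 - 4*(-2))*(6 + (-5 - 4*(-2)))) = -(6 + (-5 + 8)*(6 + (-5 + 8))) = -(6 + 3*(6 + 3)) = -(6 + 3*9) = -(6 + 27) = -1*33 = -33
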